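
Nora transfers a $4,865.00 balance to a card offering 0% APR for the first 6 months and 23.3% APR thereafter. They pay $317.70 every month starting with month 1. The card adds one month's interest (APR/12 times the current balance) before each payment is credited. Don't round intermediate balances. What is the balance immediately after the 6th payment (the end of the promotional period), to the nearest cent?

Promo months 1–6 at r₀ = 0%/12 = 0; months 7+ at r₁ = 23.3%/12 = 0.0194167.
After month 6 (no interest yet): B = $4,865.00 − 6·$317.70 = $2,958.80.

$2,958.80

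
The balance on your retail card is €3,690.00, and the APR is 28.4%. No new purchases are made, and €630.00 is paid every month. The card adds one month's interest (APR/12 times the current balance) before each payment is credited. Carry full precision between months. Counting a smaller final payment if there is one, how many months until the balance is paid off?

Monthly rate r = 28.4%/12 = 2.36667% = 0.0236667.
Recurrence: B ← B·(1+r) − €630.00.
Month 1: interest €87.33; balance after payment €3,147.33.
Month 2: interest €74.49; balance after payment €2,591.82.
Closed form: n = −ln(1 − rB₀/P)/ln(1+r) = −ln(0.86138)/ln(1.02367) ≈ 6.379, so the balance reaches zero during payment 7.

7 payments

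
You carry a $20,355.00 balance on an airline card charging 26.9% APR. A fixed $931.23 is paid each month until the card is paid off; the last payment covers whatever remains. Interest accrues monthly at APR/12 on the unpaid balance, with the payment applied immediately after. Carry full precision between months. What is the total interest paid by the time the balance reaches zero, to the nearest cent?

$7,930.75

Monthly rate r = 26.9%/12 = 2.24167% = 0.0224167.
Payoff takes n = ⌈−ln(1 − rB₀/P)/ln(1+r)⌉ = ⌈30.372⌉ = 31 payments; the last is $348.85.
Total paid = 30·$931.23 + $348.85 = $28,285.75.
Total interest = total paid − principal = $28,285.75 − $20,355.00 = $7,930.75.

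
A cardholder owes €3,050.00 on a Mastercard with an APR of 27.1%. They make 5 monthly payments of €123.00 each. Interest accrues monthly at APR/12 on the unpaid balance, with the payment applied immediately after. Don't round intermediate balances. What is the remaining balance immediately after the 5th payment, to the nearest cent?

Monthly rate r = 27.1%/12 = 2.25833% = 0.0225833.
Each month: B ← B·(1+r) − €123.00.
Month 1: interest €68.88; balance after payment €2,995.88.
Month 2: interest €67.66; balance after payment €2,940.54.
Month 3: interest €66.41; balance after payment €2,883.94.
Month 4: interest €65.13; balance after payment €2,826.07.
Month 5: interest €63.82; balance after payment €2,766.89.

€2,766.89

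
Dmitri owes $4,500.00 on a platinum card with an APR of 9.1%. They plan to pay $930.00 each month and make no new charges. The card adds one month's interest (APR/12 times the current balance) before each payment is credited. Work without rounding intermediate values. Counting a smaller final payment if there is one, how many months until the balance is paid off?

Monthly rate r = 9.1%/12 = 0.758333% = 0.00758333.
Recurrence: B ← B·(1+r) − $930.00.
Month 1: interest $34.12; balance after payment $3,604.12.
Month 2: interest $27.33; balance after payment $2,701.46.
Month 3: interest $20.49; balance after payment $1,791.94.
Month 4: interest $13.59; balance after payment $875.53.
Month 5: interest $6.64; balance after payment $0.00.

5 months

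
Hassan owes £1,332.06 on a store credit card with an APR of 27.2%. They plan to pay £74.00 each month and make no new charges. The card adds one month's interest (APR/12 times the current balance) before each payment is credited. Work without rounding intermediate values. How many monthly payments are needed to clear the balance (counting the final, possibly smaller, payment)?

Monthly rate r = 27.2%/12 = 2.26667% = 0.0226667.
Recurrence: B ← B·(1+r) − £74.00.
Month 1: interest £30.19; balance after payment £1,288.25.
Month 2: interest £29.20; balance after payment £1,243.45.
Closed form: n = −ln(1 − rB₀/P)/ln(1+r) = −ln(0.59198)/ln(1.02267) ≈ 23.391, so the balance reaches zero during payment 24.

24 months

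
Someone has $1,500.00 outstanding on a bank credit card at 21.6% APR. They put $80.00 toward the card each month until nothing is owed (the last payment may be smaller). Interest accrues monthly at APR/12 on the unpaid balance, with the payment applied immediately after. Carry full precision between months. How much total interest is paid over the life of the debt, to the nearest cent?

Monthly rate r = 21.6%/12 = 1.8% = 0.018.
Payoff takes n = ⌈−ln(1 − rB₀/P)/ln(1+r)⌉ = ⌈23.079⌉ = 24 payments; the last is $6.40.
Total paid = 23·$80.00 + $6.40 = $1,846.40.
Total interest = total paid − principal = $1,846.40 − $1,500.00 = $346.40.

$346.40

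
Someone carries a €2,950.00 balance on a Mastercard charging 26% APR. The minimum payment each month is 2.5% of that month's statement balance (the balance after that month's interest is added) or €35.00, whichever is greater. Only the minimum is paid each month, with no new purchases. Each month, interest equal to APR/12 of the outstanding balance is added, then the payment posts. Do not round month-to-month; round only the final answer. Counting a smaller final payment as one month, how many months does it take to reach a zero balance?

Monthly rate r = 26%/12 = 2.16667% = 0.0216667.
While 2.5% of the post-interest balance exceeds €35.00, each month B ← (B·(1+r))·(1 − 0.025), i.e. B shrinks by the factor (1+r)·0.975 = 0.99613.
This holds for months 1–198. Entering month 199 the balance is €1,367.61; 2.5% of the post-interest balance is now below €35.00, so the flat €35.00 minimum applies from here.
From month 199 a fixed €35.00 at rate r clears €1,367.61 in 88 more payments. Total: 198 + 88 = 286 months.

286 months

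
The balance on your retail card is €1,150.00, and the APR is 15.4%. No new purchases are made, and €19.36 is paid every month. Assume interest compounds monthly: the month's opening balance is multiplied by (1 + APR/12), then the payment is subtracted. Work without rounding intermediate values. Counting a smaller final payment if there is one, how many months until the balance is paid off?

113 payments

Monthly rate r = 15.4%/12 = 1.28333% = 0.0128333.
Recurrence: B ← B·(1+r) − €19.36.
Month 1: interest €14.76; balance after payment €1,145.40.
Month 2: interest €14.70; balance after payment €1,140.74.
Closed form: n = −ln(1 − rB₀/P)/ln(1+r) = −ln(0.23769)/ln(1.01283) ≈ 112.675, so the balance reaches zero during payment 113.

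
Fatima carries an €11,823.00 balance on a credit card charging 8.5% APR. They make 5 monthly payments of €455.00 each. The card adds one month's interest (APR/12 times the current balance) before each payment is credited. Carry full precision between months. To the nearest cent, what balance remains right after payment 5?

Monthly rate r = 8.5%/12 = 0.708333% = 0.00708333.
Each month: B ← B·(1+r) − €455.00.
Month 1: interest €83.75; balance after payment €11,451.75.
Month 2: interest €81.12; balance after payment €11,077.86.
Month 3: interest €78.47; balance after payment €10,701.33.
Month 4: interest €75.80; balance after payment €10,322.13.
Month 5: interest €73.12; balance after payment €9,940.25.

€9,940.25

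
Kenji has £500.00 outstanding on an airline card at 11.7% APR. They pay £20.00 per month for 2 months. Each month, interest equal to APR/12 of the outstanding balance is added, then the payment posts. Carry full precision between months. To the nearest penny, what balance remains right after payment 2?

Monthly rate r = 11.7%/12 = 0.975% = 0.00975.
Each month: B ← B·(1+r) − £20.00.
Month 1: interest £4.88; balance after payment £484.88.
Month 2: interest £4.73; balance after payment £469.60.

£469.60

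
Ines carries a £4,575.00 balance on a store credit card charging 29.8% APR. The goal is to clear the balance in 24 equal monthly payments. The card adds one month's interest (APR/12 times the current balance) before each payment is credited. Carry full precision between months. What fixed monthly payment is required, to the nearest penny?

Monthly rate r = 29.8%/12 = 2.48333% = 0.0248333.
Level-payment amortization: P = B₀·r / (1 − (1+r)^(−n)) = 4575.00·0.0248333 / (1 − 1.02483^(−24)).
Denominator 1 − (1+r)^(−24) = 0.444962692.
P = 113.612 / 0.444962692 ≈ 255.33.

£255.33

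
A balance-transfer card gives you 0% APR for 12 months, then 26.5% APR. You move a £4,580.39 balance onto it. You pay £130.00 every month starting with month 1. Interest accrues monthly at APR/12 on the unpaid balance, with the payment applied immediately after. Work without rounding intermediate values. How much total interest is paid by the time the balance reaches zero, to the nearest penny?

Promo months 1–12 at r₀ = 0%/12 = 0; months 13+ at r₁ = 26.5%/12 = 0.0220833.
After month 12 (no interest yet): B = £4,580.39 − 12·£130.00 = £3,020.39.
Then at r₁ with £130.00/mo: n₂ = −ln(1 − r₁·B/P)/ln(1+r₁) ≈ 32.95 → 33 more payments.
Total paid = 44·£130.00 + £123.13 = £5,843.13; interest = £5,843.13 − £4,580.39 = £1,262.74.

£1,262.74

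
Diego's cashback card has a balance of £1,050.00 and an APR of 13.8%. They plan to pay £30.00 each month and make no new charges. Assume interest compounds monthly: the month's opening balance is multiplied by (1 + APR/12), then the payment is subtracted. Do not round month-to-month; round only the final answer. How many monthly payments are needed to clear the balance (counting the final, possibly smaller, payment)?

Monthly rate r = 13.8%/12 = 1.15% = 0.0115.
Recurrence: B ← B·(1+r) − £30.00.
Month 1: interest £12.07; balance after payment £1,032.08.
Month 2: interest £11.87; balance after payment £1,013.94.
Closed form: n = −ln(1 − rB₀/P)/ln(1+r) = −ln(0.5975)/ln(1.0115) ≈ 45.040, so the balance reaches zero during payment 46.

46 months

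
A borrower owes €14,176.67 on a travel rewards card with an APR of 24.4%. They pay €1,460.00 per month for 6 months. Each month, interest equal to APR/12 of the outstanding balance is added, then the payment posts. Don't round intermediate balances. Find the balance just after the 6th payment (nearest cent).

Monthly rate r = 24.4%/12 = 2.03333% = 0.0203333.
Each month: B ← B·(1+r) − €1,460.00.
Month 1: interest €288.26; balance after payment €13,004.93.
Month 2: interest €264.43; balance after payment €11,809.36.
Month 3: interest €240.12; balance after payment €10,589.49.
Month 4: interest €215.32; balance after payment €9,344.81.
Month 5: interest €190.01; balance after payment €8,074.82.
Month 6: interest €164.19; balance after payment €6,779.00.

€6,779.00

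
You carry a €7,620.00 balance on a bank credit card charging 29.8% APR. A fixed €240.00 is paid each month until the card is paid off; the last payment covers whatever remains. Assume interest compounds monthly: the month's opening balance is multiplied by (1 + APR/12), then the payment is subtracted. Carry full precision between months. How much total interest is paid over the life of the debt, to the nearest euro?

Monthly rate r = 29.8%/12 = 2.48333% = 0.0248333.
Payoff takes n = ⌈−ln(1 − rB₀/P)/ln(1+r)⌉ = ⌈63.324⌉ = 64 payments; the last is €78.36.
Total paid = 63·€240.00 + €78.36 = €15,198.36.
Total interest = total paid − principal = €15,198.36 − €7,620.00 = €7,578.36.

€7,578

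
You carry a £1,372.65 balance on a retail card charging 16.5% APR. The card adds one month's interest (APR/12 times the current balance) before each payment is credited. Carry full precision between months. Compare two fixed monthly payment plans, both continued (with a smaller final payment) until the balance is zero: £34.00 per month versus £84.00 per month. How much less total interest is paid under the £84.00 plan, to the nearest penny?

£451.04

Monthly rate r = 16.5%/12 = 1.375% = 0.01375.
At £34.00/mo: n = ⌈−ln(1 − rB₀/P)/ln(1+r)⌉ = 60 payments (last £10.55); total interest = total paid − £1,372.65 = £643.90.
At £84.00/mo: 19 payments (last £53.51); total interest £192.86.
Interest saved = £643.90 − £192.86 = £451.04.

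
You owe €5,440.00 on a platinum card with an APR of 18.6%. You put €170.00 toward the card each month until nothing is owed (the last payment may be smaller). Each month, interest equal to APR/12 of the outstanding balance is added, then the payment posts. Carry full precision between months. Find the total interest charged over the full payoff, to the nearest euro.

Monthly rate r = 18.6%/12 = 1.55% = 0.0155.
Payoff takes n = ⌈−ln(1 − rB₀/P)/ln(1+r)⌉ = ⌈44.547⌉ = 45 payments; the last is €93.28.
Total paid = 44·€170.00 + €93.28 = €7,573.28.
Total interest = total paid − principal = €7,573.28 − €5,440.00 = €2,133.28.

€2,133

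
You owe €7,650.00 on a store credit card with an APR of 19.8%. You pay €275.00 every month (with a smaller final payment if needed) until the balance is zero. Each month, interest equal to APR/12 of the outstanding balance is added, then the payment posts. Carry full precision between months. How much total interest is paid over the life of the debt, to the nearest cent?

Monthly rate r = 19.8%/12 = 1.65% = 0.0165.
Payoff takes n = ⌈−ln(1 − rB₀/P)/ln(1+r)⌉ = ⌈37.539⌉ = 38 payments; the last is €148.73.
Total paid = 37·€275.00 + €148.73 = €10,323.73.
Total interest = total paid − principal = €10,323.73 − €7,650.00 = €2,673.73.

€2,673.73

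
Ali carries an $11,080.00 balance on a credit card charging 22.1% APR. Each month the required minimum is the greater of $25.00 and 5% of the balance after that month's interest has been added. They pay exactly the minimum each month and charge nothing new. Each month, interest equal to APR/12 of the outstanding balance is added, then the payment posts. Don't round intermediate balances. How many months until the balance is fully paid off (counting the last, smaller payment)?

Monthly rate r = 22.1%/12 = 1.84167% = 0.0184167.
While 5% of the post-interest balance exceeds $25.00, each month B ← (B·(1+r))·(1 − 0.05), i.e. B shrinks by the factor (1+r)·0.95 = 0.9675.
This holds for months 1–95. Entering month 96 the balance is $479.96; 5% of the post-interest balance is now below $25.00, so the flat $25.00 minimum applies from here.
From month 96 a fixed $25.00 at rate r clears $479.96 in 24 more payments. Total: 95 + 24 = 119 months.

119 months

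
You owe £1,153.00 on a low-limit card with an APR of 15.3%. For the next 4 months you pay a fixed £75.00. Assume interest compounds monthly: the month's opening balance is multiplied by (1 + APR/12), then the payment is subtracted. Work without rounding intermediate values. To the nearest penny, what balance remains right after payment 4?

£907.15

Monthly rate r = 15.3%/12 = 1.275% = 0.01275.
Each month: B ← B·(1+r) − £75.00.
Month 1: interest £14.70; balance after payment £1,092.70.
Month 2: interest £13.93; balance after payment £1,031.63.
Month 3: interest £13.15; balance after payment £969.79.
Month 4: interest £12.36; balance after payment £907.15.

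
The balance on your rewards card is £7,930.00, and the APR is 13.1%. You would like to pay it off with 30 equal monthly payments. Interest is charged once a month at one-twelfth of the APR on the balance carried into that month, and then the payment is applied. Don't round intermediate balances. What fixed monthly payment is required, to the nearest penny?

£311.40

Monthly rate r = 13.1%/12 = 1.09167% = 0.0109167.
Level-payment amortization: P = B₀·r / (1 − (1+r)^(−n)) = 7930.00·0.0109167 / (1 − 1.01092^(−30)).
Denominator 1 − (1+r)^(−30) = 0.277996505.
P = 86.5692 / 0.277996505 ≈ 311.40.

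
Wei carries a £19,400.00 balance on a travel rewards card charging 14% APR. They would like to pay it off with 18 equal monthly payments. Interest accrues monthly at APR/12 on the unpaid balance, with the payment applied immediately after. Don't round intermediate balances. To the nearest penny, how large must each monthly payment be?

£1,201.15

Monthly rate r = 14%/12 = 1.16667% = 0.0116667.
Level-payment amortization: P = B₀·r / (1 − (1+r)^(−n)) = 19400.00·0.0116667 / (1 − 1.01167^(−18)).
Denominator 1 − (1+r)^(−18) = 0.188429845.
P = 226.333 / 0.188429845 ≈ 1201.15.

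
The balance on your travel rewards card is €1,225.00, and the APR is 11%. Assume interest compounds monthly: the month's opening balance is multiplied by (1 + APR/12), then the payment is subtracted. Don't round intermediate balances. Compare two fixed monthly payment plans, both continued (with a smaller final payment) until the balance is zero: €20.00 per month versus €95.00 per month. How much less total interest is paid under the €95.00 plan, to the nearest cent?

Monthly rate r = 11%/12 = 0.916667% = 0.00916667.
At €20.00/mo: n = ⌈−ln(1 − rB₀/P)/ln(1+r)⌉ = 91 payments (last €6.72); total interest = total paid − €1,225.00 = €581.72.
At €95.00/mo: 14 payments (last €74.70); total interest €84.70.
Interest saved = €581.72 − €84.70 = €497.02.

€497.02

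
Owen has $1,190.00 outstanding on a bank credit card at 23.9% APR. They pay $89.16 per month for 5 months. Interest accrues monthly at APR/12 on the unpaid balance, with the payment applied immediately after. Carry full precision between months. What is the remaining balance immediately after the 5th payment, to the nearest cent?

$849.40

Monthly rate r = 23.9%/12 = 1.99167% = 0.0199167.
Each month: B ← B·(1+r) − $89.16.
Month 1: interest $23.70; balance after payment $1,124.54.
Month 2: interest $22.40; balance after payment $1,057.78.
Month 3: interest $21.07; balance after payment $989.69.
Month 4: interest $19.71; balance after payment $920.24.
Month 5: interest $18.33; balance after payment $849.40.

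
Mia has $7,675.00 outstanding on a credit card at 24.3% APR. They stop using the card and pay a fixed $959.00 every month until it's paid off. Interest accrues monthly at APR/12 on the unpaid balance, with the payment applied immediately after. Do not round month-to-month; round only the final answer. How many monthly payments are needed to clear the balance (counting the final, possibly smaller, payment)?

Monthly rate r = 24.3%/12 = 2.025% = 0.02025.
Recurrence: B ← B·(1+r) − $959.00.
Month 1: interest $155.42; balance after payment $6,871.42.
Month 2: interest $139.15; balance after payment $6,051.56.
Closed form: n = −ln(1 − rB₀/P)/ln(1+r) = −ln(0.83794)/ln(1.02025) ≈ 8.820, so the balance reaches zero during payment 9.

9 payments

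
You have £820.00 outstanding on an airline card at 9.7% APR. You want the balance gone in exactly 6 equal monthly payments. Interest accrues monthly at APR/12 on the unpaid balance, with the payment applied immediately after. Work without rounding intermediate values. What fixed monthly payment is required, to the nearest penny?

£140.56

Monthly rate r = 9.7%/12 = 0.808333% = 0.00808333.
Level-payment amortization: P = B₀·r / (1 − (1+r)^(−n)) = 820.00·0.00808333 / (1 − 1.00808^(−6)).
Denominator 1 − (1+r)^(−6) = 0.0471569022.
P = 6.62833 / 0.0471569022 ≈ 140.56.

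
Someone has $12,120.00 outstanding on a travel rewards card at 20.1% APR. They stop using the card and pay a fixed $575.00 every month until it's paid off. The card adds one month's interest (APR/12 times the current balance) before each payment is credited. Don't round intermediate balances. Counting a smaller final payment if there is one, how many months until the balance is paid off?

Monthly rate r = 20.1%/12 = 1.675% = 0.01675.
Recurrence: B ← B·(1+r) − $575.00.
Month 1: interest $203.01; balance after payment $11,748.01.
Month 2: interest $196.78; balance after payment $11,369.79.
Closed form: n = −ln(1 − rB₀/P)/ln(1+r) = −ln(0.64694)/ln(1.01675) ≈ 26.217, so the balance reaches zero during payment 27.

27 months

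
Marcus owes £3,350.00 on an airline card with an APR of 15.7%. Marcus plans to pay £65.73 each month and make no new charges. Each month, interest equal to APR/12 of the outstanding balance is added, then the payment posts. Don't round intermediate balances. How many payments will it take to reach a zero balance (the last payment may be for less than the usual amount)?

85 months

Monthly rate r = 15.7%/12 = 1.30833% = 0.0130833.
Recurrence: B ← B·(1+r) − £65.73.
Month 1: interest £43.83; balance after payment £3,328.10.
Month 2: interest £43.54; balance after payment £3,305.91.
Closed form: n = −ln(1 − rB₀/P)/ln(1+r) = −ln(0.33319)/ln(1.01308) ≈ 84.551, so the balance reaches zero during payment 85.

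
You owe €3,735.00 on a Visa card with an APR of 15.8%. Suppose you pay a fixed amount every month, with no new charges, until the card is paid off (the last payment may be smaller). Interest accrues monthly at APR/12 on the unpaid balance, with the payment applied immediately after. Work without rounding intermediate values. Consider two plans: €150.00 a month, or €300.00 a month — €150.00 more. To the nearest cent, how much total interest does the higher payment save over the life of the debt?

€449.32

Monthly rate r = 15.8%/12 = 1.31667% = 0.0131667.
At €150.00/mo: n = ⌈−ln(1 − rB₀/P)/ln(1+r)⌉ = 31 payments (last €55.86); total interest = total paid − €3,735.00 = €820.86.
At €300.00/mo: 14 payments (last €206.54); total interest €371.54.
Interest saved = €820.86 − €371.54 = €449.32.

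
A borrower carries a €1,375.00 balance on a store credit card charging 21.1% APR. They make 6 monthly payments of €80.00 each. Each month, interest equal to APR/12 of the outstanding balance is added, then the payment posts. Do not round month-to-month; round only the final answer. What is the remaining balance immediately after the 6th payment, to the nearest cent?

Monthly rate r = 21.1%/12 = 1.75833% = 0.0175833.
Each month: B ← B·(1+r) − €80.00.
Month 1: interest €24.18; balance after payment €1,319.18.
Month 2: interest €23.20; balance after payment €1,262.37.
Month 3: interest €22.20; balance after payment €1,204.57.
Month 4: interest €21.18; balance after payment €1,145.75.
Month 5: interest €20.15; balance after payment €1,085.90.
Month 6: interest €19.09; balance after payment €1,024.99.

€1,024.99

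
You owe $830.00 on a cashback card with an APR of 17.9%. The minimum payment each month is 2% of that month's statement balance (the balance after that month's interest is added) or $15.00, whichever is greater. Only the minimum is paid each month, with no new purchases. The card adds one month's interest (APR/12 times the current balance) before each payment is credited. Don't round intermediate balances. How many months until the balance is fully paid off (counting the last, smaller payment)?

112 months

Monthly rate r = 17.9%/12 = 1.49167% = 0.0149167.
While 2% of the post-interest balance exceeds $15.00, each month B ← (B·(1+r))·(1 − 0.02), i.e. B shrinks by the factor (1+r)·0.98 = 0.99462.
This holds for months 1–22. Entering month 23 the balance is $737.09; 2% of the post-interest balance is now below $15.00, so the flat $15.00 minimum applies from here.
From month 23 a fixed $15.00 at rate r clears $737.09 in 90 more payments. Total: 22 + 90 = 112 months.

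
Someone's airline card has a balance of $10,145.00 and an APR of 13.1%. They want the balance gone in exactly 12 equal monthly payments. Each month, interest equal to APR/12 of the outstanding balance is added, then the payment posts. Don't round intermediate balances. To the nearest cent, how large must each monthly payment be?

$906.60

Monthly rate r = 13.1%/12 = 1.09167% = 0.0109167.
Level-payment amortization: P = B₀·r / (1 − (1+r)^(−n)) = 10145.00·0.0109167 / (1 − 1.01092^(−12)).
Denominator 1 − (1+r)^(−12) = 0.122159285.
P = 110.75 / 0.122159285 ≈ 906.60.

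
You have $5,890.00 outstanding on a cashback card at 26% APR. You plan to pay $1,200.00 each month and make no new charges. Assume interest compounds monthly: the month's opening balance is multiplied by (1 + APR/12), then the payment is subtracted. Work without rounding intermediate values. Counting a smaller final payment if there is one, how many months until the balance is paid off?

6 payments

Monthly rate r = 26%/12 = 2.16667% = 0.0216667.
Recurrence: B ← B·(1+r) − $1,200.00.
Month 1: interest $127.62; balance after payment $4,817.62.
Month 2: interest $104.38; balance after payment $3,722.00.
Month 3: interest $80.64; balance after payment $2,602.64.
Month 4: interest $56.39; balance after payment $1,459.03.
Month 5: interest $31.61; balance after payment $290.64.
Month 6: interest $6.30; balance after payment $0.00.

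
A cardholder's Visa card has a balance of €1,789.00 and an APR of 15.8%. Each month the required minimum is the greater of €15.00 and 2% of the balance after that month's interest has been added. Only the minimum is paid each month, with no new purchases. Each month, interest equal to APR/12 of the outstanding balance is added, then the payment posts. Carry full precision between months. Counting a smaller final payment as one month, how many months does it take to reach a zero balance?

Monthly rate r = 15.8%/12 = 1.31667% = 0.0131667.
While 2% of the post-interest balance exceeds €15.00, each month B ← (B·(1+r))·(1 − 0.02), i.e. B shrinks by the factor (1+r)·0.98 = 0.9929.
This holds for months 1–124. Entering month 125 the balance is €739.73; 2% of the post-interest balance is now below €15.00, so the flat €15.00 minimum applies from here.
From month 125 a fixed €15.00 at rate r clears €739.73 in 81 more payments. Total: 124 + 81 = 205 months.

205 months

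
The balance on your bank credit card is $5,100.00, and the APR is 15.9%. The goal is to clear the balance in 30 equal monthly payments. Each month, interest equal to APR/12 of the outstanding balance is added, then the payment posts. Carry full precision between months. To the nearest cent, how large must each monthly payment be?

Monthly rate r = 15.9%/12 = 1.325% = 0.01325.
Level-payment amortization: P = B₀·r / (1 − (1+r)^(−n)) = 5100.00·0.01325 / (1 − 1.01325^(−30)).
Denominator 1 − (1+r)^(−30) = 0.32624558.
P = 67.575 / 0.32624558 ≈ 207.13.

$207.13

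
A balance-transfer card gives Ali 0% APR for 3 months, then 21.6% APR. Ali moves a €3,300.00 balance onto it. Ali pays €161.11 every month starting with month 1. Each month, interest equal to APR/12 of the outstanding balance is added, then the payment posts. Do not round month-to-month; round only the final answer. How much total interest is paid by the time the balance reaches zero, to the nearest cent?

Promo months 1–3 at r₀ = 0%/12 = 0; months 4+ at r₁ = 21.6%/12 = 0.018.
After month 3 (no interest yet): B = €3,300.00 − 3·€161.11 = €2,816.67.
Then at r₁ with €161.11/mo: n₂ = −ln(1 − r₁·B/P)/ln(1+r₁) ≈ 21.18 → 22 more payments.
Total paid = 24·€161.11 + €29.55 = €3,896.19; interest = €3,896.19 − €3,300.00 = €596.19.

€596.19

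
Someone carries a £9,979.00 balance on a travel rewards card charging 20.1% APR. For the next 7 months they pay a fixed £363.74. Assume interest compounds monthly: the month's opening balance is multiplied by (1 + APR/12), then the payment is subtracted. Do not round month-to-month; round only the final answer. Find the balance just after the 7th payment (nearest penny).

Monthly rate r = 20.1%/12 = 1.675% = 0.01675.
Each month: B ← B·(1+r) − £363.74.
Month 1: interest £167.15; balance after payment £9,782.41.
Month 2: interest £163.86; balance after payment £9,582.52.
Month 3: interest £160.51; balance after payment £9,379.29.
Month 4: interest £157.10; balance after payment £9,172.65.
Month 5: interest £153.64; balance after payment £8,962.56.
Month 6: interest £150.12; balance after payment £8,748.94.
Month 7: interest £146.54; balance after payment £8,531.74.

£8,531.74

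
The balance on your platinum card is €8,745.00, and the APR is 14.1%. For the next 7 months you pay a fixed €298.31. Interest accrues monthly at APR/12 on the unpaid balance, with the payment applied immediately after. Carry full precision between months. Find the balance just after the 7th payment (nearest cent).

Monthly rate r = 14.1%/12 = 1.175% = 0.01175.
Each month: B ← B·(1+r) − €298.31.
Month 1: interest €102.75; balance after payment €8,549.44.
Month 2: interest €100.46; balance after payment €8,351.59.
Month 3: interest €98.13; balance after payment €8,151.41.
Month 4: interest €95.78; balance after payment €7,948.88.
Month 5: interest €93.40; balance after payment €7,743.97.
Month 6: interest €90.99; balance after payment €7,536.65.
Month 7: interest €88.56; balance after payment €7,326.90.

€7,326.90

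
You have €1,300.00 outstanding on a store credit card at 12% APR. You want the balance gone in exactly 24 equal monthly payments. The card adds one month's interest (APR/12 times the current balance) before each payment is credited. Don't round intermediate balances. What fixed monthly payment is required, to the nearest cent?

Monthly rate r = 12%/12 = 1% = 0.01.
Level-payment amortization: P = B₀·r / (1 − (1+r)^(−n)) = 1300.00·0.01 / (1 − 1.01^(−24)).
Denominator 1 − (1+r)^(−24) = 0.212433873.
P = 13 / 0.212433873 ≈ 61.20.

€61.20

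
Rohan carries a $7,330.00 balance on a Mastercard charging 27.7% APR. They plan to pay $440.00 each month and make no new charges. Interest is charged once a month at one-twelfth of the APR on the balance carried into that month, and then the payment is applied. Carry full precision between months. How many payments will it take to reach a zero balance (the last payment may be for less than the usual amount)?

Monthly rate r = 27.7%/12 = 2.30833% = 0.0230833.
Recurrence: B ← B·(1+r) − $440.00.
Month 1: interest $169.20; balance after payment $7,059.20.
Month 2: interest $162.95; balance after payment $6,782.15.
Closed form: n = −ln(1 − rB₀/P)/ln(1+r) = −ln(0.61545)/ln(1.02308) ≈ 21.270, so the balance reaches zero during payment 22.

22 months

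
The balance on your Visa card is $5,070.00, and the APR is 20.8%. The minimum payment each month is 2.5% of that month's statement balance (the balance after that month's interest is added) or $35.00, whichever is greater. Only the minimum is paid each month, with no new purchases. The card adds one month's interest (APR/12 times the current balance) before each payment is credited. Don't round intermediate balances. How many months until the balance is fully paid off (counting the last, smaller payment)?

Monthly rate r = 20.8%/12 = 1.73333% = 0.0173333.
While 2.5% of the post-interest balance exceeds $35.00, each month B ← (B·(1+r))·(1 − 0.025), i.e. B shrinks by the factor (1+r)·0.975 = 0.9919.
This holds for months 1–161. Entering month 162 the balance is $1,368.79; 2.5% of the post-interest balance is now below $35.00, so the flat $35.00 minimum applies from here.
From month 162 a fixed $35.00 at rate r clears $1,368.79 in 66 more payments. Total: 161 + 66 = 227 months.

227 months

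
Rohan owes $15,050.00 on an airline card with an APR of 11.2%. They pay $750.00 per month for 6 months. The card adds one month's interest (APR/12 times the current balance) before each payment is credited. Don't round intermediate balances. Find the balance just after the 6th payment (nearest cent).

Monthly rate r = 11.2%/12 = 0.933333% = 0.00933333.
Each month: B ← B·(1+r) − $750.00.
Month 1: interest $140.47; balance after payment $14,440.47.
Month 2: interest $134.78; balance after payment $13,825.24.
Month 3: interest $129.04; balance after payment $13,204.28.
Month 4: interest $123.24; balance after payment $12,577.52.
Month 5: interest $117.39; balance after payment $11,944.91.
Month 6: interest $111.49; balance after payment $11,306.40.

$11,306.40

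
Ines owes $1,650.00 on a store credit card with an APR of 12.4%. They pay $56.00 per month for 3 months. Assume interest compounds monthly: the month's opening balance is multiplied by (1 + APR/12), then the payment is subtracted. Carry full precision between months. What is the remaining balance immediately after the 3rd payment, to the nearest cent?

Monthly rate r = 12.4%/12 = 1.03333% = 0.0103333.
Each month: B ← B·(1+r) − $56.00.
Month 1: interest $17.05; balance after payment $1,611.05.
Month 2: interest $16.65; balance after payment $1,571.70.
Month 3: interest $16.24; balance after payment $1,531.94.

$1,531.94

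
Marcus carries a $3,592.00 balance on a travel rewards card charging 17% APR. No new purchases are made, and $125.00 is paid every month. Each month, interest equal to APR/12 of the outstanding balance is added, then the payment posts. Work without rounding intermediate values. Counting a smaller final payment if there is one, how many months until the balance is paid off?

38 payments

Monthly rate r = 17%/12 = 1.41667% = 0.0141667.
Recurrence: B ← B·(1+r) − $125.00.
Month 1: interest $50.89; balance after payment $3,517.89.
Month 2: interest $49.84; balance after payment $3,442.72.
Closed form: n = −ln(1 − rB₀/P)/ln(1+r) = −ln(0.59291)/ln(1.01417) ≈ 37.159, so the balance reaches zero during payment 38.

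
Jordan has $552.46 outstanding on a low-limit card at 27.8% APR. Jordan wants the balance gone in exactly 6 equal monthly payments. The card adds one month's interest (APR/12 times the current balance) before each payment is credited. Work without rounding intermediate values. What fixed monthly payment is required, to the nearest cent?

Monthly rate r = 27.8%/12 = 2.31667% = 0.0231667.
Level-payment amortization: P = B₀·r / (1 − (1+r)^(−n)) = 552.46·0.0231667 / (1 − 1.02317^(−6)).
Denominator 1 − (1+r)^(−6) = 0.128391008.
P = 12.7987 / 0.128391008 ≈ 99.68.

$99.68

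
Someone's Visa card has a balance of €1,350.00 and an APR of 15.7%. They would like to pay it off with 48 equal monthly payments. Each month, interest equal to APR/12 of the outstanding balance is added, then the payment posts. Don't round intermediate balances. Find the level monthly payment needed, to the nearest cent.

€38.05

Monthly rate r = 15.7%/12 = 1.30833% = 0.0130833.
Level-payment amortization: P = B₀·r / (1 − (1+r)^(−n)) = 1350.00·0.0130833 / (1 − 1.01308^(−48)).
Denominator 1 − (1+r)^(−48) = 0.464164098.
P = 17.6625 / 0.464164098 ≈ 38.05.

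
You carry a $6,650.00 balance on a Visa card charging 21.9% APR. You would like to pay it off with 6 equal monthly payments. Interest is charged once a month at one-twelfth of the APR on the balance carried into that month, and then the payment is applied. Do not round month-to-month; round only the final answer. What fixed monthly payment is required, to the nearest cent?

$1,180.19

Monthly rate r = 21.9%/12 = 1.825% = 0.01825.
Level-payment amortization: P = B₀·r / (1 − (1+r)^(−n)) = 6650.00·0.01825 / (1 − 1.01825^(−6)).
Denominator 1 − (1+r)^(−6) = 0.102832594.
P = 121.362 / 0.102832594 ≈ 1180.19.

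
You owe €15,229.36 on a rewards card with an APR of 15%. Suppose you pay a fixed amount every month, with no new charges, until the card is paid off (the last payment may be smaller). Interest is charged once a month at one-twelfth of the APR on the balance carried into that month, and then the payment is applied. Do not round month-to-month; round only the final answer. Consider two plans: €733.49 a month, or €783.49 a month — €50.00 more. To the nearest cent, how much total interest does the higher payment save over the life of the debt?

Monthly rate r = 15%/12 = 1.25% = 0.0125.
At €733.49/mo: n = ⌈−ln(1 − rB₀/P)/ln(1+r)⌉ = 25 payments (last €138.73); total interest = total paid − €15,229.36 = €2,513.13.
At €783.49/mo: 23 payments (last €320.38); total interest €2,327.80.
Interest saved = €2,513.13 − €2,327.80 = €185.33.

€185.33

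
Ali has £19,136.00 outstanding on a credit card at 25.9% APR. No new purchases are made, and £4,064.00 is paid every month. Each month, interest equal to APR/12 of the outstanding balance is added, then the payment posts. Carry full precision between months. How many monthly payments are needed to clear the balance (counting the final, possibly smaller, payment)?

6 months

Monthly rate r = 25.9%/12 = 2.15833% = 0.0215833.
Recurrence: B ← B·(1+r) − £4,064.00.
Month 1: interest £413.02; balance after payment £15,485.02.
Month 2: interest £334.22; balance after payment £11,755.24.
Month 3: interest £253.72; balance after payment £7,944.95.
Month 4: interest £171.48; balance after payment £4,052.43.
Month 5: interest £87.47; balance after payment £75.90.
Month 6: interest £1.64; balance after payment £0.00.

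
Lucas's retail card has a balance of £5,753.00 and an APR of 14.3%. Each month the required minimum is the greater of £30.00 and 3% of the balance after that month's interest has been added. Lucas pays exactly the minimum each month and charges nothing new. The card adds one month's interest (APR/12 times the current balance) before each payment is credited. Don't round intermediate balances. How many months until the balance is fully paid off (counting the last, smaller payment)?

Monthly rate r = 14.3%/12 = 1.19167% = 0.0119167.
While 3% of the post-interest balance exceeds £30.00, each month B ← (B·(1+r))·(1 − 0.03), i.e. B shrinks by the factor (1+r)·0.97 = 0.98156.
This holds for months 1–95. Entering month 96 the balance is £981.66; 3% of the post-interest balance is now below £30.00, so the flat £30.00 minimum applies from here.
From month 96 a fixed £30.00 at rate r clears £981.66 in 42 more payments. Total: 95 + 42 = 137 months.

137 months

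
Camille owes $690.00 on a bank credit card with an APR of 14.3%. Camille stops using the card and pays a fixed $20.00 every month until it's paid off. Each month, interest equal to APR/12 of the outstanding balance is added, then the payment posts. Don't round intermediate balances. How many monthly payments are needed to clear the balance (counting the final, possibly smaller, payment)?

Monthly rate r = 14.3%/12 = 1.19167% = 0.0119167.
Recurrence: B ← B·(1+r) − $20.00.
Month 1: interest $8.22; balance after payment $678.22.
Month 2: interest $8.08; balance after payment $666.30.
Closed form: n = −ln(1 − rB₀/P)/ln(1+r) = −ln(0.58888)/ln(1.01192) ≈ 44.701, so the balance reaches zero during payment 45.

45 months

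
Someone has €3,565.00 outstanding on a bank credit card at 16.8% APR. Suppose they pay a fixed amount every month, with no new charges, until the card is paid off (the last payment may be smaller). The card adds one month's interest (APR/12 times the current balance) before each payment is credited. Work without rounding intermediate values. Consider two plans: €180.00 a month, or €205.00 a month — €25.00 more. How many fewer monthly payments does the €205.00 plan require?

Monthly rate r = 16.8%/12 = 1.4% = 0.014.
At €180.00/mo: n = ⌈−ln(1 − rB₀/P)/ln(1+r)⌉ = 24 payments (last €64.55); total interest = total paid − €3,565.00 = €639.55.
At €205.00/mo: 21 payments (last €14.04); total interest €549.04.
Payments saved = 24 − 21 = 3.

3 fewer payments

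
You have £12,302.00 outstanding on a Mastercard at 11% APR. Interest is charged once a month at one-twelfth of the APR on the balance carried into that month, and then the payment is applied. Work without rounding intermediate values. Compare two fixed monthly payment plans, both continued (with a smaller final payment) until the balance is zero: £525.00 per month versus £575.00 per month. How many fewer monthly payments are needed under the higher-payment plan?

3 fewer payments

Monthly rate r = 11%/12 = 0.916667% = 0.00916667.
At £525.00/mo: n = ⌈−ln(1 − rB₀/P)/ln(1+r)⌉ = 27 payments (last £263.26); total interest = total paid − £12,302.00 = £1,611.26.
At £575.00/mo: 24 payments (last £531.46); total interest £1,454.46.
Payments saved = 27 − 24 = 3.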